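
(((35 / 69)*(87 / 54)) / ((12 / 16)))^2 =4120900/3470769 = 1.19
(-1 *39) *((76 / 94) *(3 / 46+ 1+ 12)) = -445341/1081 = -411.97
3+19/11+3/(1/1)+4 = 129/11 = 11.73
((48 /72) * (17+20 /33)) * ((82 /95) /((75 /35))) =666988/141075 = 4.73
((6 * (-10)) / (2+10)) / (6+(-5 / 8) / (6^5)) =-311040/373243 = -0.83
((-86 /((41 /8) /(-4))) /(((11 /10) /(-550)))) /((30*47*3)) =-137600/17343 = -7.93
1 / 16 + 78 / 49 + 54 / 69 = 43943/18032 = 2.44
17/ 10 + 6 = 77/10 = 7.70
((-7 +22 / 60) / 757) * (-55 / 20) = 0.02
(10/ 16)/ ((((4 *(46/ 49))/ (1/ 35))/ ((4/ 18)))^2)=49/27423360 = 0.00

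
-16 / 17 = -0.94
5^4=625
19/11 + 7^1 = 96/11 = 8.73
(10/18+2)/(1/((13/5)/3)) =299/135 = 2.21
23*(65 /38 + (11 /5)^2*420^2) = 746201719/38 = 19636887.34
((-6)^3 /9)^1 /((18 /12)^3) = -64/9 = -7.11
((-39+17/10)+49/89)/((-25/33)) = 1079331/22250 = 48.51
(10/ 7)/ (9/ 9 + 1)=5/7 = 0.71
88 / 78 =44/39 = 1.13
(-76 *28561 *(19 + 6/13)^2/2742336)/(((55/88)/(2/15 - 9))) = 51674623/12150 = 4253.06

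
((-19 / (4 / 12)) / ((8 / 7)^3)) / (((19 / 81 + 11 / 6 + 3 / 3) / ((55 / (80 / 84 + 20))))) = -4750893/145408 = -32.67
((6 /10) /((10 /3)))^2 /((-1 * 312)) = -27/260000 = 0.00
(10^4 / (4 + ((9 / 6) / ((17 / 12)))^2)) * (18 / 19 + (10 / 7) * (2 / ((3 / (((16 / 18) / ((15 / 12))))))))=421506500/132867 = 3172.39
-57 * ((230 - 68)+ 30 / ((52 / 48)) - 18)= -127224/13 = -9786.46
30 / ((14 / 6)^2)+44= 49.51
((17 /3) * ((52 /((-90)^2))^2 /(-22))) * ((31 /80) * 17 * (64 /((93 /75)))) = -97682/27064125 = 0.00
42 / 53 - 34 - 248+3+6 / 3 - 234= -27041/53 = -510.21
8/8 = 1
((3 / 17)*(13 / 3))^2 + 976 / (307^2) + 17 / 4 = 527885917/108951844 = 4.85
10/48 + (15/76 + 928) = 423353/456 = 928.41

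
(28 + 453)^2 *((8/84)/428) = 231361/4494 = 51.48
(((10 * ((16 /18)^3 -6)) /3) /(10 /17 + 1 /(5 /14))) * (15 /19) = -4103375/997272 = -4.11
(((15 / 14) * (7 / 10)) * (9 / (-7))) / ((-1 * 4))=27/112 = 0.24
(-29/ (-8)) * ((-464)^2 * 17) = 13267616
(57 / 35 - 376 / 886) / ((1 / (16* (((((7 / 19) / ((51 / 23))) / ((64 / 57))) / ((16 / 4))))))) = 429433/602480 = 0.71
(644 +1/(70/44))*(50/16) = 56405/28 = 2014.46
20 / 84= 5/21 = 0.24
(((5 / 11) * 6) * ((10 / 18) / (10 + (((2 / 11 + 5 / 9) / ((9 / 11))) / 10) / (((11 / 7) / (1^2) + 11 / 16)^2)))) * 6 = 117834750/129847153 = 0.91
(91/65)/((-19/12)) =-84/95 = -0.88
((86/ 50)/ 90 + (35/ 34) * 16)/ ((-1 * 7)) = -2.36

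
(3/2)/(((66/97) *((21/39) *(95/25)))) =6305/5852 = 1.08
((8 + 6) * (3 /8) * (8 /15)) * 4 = 56/5 = 11.20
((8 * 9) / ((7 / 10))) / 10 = 72/7 = 10.29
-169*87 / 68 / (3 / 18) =-44109/34 = -1297.32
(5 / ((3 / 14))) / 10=7/3 = 2.33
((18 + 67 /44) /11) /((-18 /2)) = -859/4356 = -0.20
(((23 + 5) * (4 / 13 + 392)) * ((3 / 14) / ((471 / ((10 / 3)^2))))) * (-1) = -340000/6123 = -55.53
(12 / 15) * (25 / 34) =10/17 = 0.59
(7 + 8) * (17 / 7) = 255/7 = 36.43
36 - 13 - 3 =20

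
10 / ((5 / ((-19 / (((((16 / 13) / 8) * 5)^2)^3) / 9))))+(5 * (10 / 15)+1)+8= -36209371/4500000 = -8.05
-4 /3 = -1.33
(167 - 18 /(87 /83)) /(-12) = -4345/348 = -12.49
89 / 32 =2.78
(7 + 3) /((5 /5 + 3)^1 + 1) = 2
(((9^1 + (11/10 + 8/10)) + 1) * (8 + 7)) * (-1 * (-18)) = 3213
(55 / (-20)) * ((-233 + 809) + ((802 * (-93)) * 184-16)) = 37738976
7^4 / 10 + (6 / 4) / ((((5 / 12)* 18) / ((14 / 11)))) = 26439/110 = 240.35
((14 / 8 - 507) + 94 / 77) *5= -776205/308 = -2520.15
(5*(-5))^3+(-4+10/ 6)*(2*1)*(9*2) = -15709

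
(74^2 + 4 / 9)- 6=5470.44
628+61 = 689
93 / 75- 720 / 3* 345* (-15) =31050031/25 = 1242001.24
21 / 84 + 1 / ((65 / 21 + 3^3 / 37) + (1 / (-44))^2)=11771657/23018276 = 0.51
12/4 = 3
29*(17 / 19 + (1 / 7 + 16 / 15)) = 61.02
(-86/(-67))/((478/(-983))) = -42269/16013 = -2.64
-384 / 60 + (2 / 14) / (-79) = -17701/2765 = -6.40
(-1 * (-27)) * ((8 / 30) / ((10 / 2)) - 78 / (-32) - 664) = -7144299/400 = -17860.75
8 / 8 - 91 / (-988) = 83/76 = 1.09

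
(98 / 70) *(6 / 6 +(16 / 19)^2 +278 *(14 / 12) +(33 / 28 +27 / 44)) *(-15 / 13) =-27338462/51623 = -529.58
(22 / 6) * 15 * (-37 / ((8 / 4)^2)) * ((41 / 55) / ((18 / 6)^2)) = -1517/36 = -42.14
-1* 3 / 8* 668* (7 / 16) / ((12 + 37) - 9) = -3507/1280 = -2.74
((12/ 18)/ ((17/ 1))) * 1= 2/51 = 0.04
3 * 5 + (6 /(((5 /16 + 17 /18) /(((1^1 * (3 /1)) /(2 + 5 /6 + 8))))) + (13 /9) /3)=5337674/317655 = 16.80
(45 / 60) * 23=69/4 = 17.25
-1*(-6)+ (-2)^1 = 4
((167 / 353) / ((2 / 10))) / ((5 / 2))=334/353 = 0.95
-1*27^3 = -19683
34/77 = 0.44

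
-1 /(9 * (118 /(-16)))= 8/531 = 0.02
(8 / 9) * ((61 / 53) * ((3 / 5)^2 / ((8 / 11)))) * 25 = 671/53 = 12.66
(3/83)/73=3/6059 = 0.00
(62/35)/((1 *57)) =62/1995 = 0.03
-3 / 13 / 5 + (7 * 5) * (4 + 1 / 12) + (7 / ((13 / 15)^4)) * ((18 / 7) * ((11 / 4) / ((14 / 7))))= 80002402/428415 = 186.74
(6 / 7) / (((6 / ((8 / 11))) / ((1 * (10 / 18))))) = 40/693 = 0.06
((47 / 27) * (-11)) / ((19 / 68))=-35156/513 = -68.53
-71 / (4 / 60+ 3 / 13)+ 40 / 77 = -238.19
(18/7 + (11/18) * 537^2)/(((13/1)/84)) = 14803158/13 = 1138704.46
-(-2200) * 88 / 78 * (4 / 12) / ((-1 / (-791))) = 76568800/117 = 654434.19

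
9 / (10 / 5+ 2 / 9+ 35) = 81/335 = 0.24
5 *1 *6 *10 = 300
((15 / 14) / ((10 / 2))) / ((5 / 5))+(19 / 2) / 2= 4.96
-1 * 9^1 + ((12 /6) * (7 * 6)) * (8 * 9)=6039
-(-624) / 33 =208/11 = 18.91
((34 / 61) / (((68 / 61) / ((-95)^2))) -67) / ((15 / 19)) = 5630.97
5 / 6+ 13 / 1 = 83/6 = 13.83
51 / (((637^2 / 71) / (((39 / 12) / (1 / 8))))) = 7242/31213 = 0.23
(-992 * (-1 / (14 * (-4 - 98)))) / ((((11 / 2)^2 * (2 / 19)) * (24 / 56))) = -9424/18513 = -0.51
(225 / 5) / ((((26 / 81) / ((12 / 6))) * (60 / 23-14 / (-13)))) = 83835/1102 = 76.08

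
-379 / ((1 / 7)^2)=-18571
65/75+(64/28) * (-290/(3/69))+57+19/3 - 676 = -555013/35 = -15857.51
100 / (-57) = -100/57 = -1.75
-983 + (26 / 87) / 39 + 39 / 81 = -769306/783 = -982.51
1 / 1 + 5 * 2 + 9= 20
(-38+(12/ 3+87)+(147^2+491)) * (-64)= -1417792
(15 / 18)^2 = 25/36 = 0.69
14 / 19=0.74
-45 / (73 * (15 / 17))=-51/73 = -0.70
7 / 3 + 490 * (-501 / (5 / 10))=-1472933/3 = -490977.67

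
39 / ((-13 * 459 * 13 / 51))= -1/39 = -0.03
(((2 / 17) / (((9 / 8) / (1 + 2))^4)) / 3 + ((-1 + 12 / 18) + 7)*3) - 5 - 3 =57764/4131 = 13.98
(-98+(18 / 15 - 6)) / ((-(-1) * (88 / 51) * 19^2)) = -13107/79420 = -0.17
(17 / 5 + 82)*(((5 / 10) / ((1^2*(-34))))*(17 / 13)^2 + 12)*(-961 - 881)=-636699273/338 = -1883725.66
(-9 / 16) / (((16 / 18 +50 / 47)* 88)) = -3807/1163008 = 0.00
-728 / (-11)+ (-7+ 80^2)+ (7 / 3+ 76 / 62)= 6611384/1023 = 6462.74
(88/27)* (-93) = -2728/9 = -303.11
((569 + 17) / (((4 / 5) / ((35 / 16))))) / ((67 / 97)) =4973675/2144 = 2319.81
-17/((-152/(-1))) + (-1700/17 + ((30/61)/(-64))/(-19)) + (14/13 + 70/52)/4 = -47976061/482144 = -99.51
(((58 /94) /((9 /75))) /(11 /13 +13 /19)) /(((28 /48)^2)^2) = 22921600/789929 = 29.02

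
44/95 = 0.46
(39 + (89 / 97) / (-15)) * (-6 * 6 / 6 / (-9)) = 113312/4365 = 25.96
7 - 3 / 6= 13/2 = 6.50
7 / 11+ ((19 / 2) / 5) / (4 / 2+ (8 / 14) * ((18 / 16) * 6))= 4333/4510 = 0.96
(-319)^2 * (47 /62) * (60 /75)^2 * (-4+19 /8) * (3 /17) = -186527913/13175 = -14157.72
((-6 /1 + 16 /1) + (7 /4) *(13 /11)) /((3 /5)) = 885/44 = 20.11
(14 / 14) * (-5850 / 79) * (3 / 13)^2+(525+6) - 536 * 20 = -10468153/1027 = -10192.94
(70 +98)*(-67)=-11256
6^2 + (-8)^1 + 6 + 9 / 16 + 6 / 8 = 565/16 = 35.31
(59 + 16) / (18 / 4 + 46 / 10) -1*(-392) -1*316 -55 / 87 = 83.61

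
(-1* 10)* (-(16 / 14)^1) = 80/7 = 11.43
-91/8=-11.38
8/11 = 0.73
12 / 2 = 6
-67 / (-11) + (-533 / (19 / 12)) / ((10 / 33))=-1154509/1045 = -1104.79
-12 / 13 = -0.92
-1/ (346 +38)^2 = -1/147456 = 0.00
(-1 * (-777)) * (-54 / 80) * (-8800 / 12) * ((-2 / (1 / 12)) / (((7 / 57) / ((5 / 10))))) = -37582380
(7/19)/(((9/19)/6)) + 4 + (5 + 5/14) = 589/42 = 14.02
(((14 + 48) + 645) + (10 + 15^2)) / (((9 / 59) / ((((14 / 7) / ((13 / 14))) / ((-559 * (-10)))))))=2.38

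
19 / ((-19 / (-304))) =304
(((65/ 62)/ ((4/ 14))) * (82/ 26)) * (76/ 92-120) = -3933335/2852 = -1379.15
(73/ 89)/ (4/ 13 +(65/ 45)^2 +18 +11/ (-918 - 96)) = 1998594/49666717 = 0.04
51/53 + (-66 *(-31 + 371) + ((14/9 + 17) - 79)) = -10732253/477 = -22499.48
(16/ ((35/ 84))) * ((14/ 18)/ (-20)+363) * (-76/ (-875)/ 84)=19861232/1378125 = 14.41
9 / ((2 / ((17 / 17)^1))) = 9/2 = 4.50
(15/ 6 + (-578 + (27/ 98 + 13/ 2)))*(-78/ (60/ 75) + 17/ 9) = 95919935/1764 = 54376.38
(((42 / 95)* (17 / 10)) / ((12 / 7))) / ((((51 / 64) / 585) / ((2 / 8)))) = 7644/95 = 80.46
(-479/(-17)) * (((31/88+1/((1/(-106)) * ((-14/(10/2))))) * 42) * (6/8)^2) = 304404021/11968 = 25434.83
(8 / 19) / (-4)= -0.11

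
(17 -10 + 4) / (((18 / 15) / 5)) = 275/6 = 45.83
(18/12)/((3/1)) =1/2 = 0.50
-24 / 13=-1.85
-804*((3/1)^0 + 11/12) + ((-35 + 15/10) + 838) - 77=-1627/2 = -813.50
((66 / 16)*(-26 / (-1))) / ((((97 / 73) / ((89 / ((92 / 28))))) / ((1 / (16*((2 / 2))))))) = 19510491/142784 = 136.64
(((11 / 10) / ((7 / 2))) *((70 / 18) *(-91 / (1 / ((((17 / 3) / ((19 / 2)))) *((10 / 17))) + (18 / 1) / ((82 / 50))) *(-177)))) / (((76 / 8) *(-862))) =-48428380/278516079 = -0.17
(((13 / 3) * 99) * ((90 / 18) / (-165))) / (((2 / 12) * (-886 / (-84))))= -3276/443 = -7.40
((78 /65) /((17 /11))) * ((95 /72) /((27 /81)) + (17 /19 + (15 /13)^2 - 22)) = -13406921/1091740 = -12.28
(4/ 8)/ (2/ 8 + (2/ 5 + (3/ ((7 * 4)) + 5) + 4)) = 35/683 = 0.05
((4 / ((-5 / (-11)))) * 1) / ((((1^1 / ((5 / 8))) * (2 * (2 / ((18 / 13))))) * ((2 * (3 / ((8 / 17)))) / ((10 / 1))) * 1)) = 330/221 = 1.49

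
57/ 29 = 1.97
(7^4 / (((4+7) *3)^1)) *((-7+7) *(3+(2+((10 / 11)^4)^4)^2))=0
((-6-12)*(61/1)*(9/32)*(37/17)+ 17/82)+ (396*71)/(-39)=-201927949/144976 = -1392.84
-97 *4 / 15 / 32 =-97/120 = -0.81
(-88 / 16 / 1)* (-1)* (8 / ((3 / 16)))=704/3 = 234.67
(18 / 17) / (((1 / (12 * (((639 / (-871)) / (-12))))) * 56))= 5751/414596 = 0.01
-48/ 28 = -12/7 = -1.71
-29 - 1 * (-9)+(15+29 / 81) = -376/81 = -4.64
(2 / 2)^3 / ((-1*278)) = -1/278 = 0.00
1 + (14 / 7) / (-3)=1/3 = 0.33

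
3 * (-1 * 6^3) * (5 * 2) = -6480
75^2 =5625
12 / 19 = 0.63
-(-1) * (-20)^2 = 400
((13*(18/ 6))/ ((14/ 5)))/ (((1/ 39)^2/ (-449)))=-133171155/14 = -9512225.36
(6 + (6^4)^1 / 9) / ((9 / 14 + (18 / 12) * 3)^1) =175/6 = 29.17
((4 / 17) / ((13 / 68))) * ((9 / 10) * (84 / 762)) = 0.12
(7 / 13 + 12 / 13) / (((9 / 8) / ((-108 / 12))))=-152/13 = -11.69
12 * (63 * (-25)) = -18900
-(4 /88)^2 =-1/484 = 0.00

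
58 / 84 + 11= 491/42 = 11.69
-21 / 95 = -0.22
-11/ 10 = -1.10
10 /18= 5/9 = 0.56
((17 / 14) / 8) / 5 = 17/560 = 0.03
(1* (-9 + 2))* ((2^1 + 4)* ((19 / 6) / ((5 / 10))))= -266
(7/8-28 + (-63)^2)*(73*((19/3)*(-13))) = -568607585/24 = -23691982.71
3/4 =0.75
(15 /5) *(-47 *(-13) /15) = 611/5 = 122.20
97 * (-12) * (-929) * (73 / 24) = 6578249/2 = 3289124.50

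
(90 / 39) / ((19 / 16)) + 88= 22216/247 = 89.94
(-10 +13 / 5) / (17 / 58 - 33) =2146/9485 = 0.23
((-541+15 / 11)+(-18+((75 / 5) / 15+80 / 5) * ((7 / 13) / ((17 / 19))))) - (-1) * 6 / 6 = -78136/143 = -546.41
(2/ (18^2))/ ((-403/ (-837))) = 1/78 = 0.01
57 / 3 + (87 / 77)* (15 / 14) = 21787/1078 = 20.21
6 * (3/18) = 1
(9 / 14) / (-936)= -1/1456 = 0.00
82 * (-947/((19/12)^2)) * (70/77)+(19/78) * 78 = -111746311/3971 = -28140.60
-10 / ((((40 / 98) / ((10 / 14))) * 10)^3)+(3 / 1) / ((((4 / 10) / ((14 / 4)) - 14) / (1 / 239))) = -6752137/123897600 = -0.05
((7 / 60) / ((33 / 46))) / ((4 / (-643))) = -103523/3960 = -26.14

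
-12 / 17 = -0.71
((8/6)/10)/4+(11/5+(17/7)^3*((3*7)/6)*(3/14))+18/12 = 297917/20580 = 14.48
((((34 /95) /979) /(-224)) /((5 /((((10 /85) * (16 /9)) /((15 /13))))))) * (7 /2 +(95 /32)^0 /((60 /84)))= -91/313891875 = 0.00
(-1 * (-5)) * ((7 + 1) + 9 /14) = 605/14 = 43.21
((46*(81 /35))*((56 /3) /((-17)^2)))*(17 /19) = 9936/1615 = 6.15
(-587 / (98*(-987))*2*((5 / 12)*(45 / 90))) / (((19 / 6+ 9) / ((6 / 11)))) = 2935/25890326 = 0.00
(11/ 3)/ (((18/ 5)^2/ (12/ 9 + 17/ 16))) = 31625/46656 = 0.68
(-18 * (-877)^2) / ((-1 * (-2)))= -6922161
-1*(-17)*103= 1751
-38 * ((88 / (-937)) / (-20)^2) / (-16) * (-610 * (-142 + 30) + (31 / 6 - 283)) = -37.94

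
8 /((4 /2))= 4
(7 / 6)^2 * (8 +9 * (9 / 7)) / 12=959/432 = 2.22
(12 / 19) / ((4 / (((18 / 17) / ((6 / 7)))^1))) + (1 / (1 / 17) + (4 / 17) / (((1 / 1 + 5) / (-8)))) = 16358/969 = 16.88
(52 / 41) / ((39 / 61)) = 244/123 = 1.98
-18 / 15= -6/5 = -1.20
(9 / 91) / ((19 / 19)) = 9/91 = 0.10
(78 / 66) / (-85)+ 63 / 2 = 58879/1870 = 31.49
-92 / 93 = -0.99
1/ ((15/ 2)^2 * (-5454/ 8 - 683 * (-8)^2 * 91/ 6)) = -16/597282375 = 0.00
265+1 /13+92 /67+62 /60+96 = 9497821/26130 = 363.48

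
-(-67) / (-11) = -67/11 = -6.09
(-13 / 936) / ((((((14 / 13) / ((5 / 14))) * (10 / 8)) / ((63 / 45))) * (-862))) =13/2172240 = 0.00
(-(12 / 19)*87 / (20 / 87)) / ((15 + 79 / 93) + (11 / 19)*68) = -2111751/487850 = -4.33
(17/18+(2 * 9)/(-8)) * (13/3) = -5.66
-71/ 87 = -0.82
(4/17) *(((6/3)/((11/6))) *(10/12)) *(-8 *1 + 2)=-240/187 = -1.28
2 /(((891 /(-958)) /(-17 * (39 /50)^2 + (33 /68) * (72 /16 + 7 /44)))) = 219366193/12622500 = 17.38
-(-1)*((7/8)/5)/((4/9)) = 63/160 = 0.39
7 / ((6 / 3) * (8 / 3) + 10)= 21/46 = 0.46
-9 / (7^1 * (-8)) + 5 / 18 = 221/504 = 0.44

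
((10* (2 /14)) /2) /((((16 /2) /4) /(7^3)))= 245/2 = 122.50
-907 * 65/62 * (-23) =1355965/62 = 21870.40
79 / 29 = 2.72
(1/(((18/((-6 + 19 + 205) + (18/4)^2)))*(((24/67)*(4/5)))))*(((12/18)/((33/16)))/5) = 63851/21384 = 2.99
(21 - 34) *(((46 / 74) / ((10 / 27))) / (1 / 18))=-72657/185 = -392.74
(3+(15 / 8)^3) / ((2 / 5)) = 24555/1024 = 23.98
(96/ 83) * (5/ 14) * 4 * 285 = 273600/581 = 470.91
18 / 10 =9/5 = 1.80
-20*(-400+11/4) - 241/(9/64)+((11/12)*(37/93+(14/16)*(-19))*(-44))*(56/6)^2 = 158808233/2511 = 63245.02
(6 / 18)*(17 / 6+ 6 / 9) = 7/6 = 1.17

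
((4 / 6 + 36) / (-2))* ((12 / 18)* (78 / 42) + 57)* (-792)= 5919320/7 = 845617.14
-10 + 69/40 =-331/40 = -8.28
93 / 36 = 31/12 = 2.58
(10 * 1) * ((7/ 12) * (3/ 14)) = 5/4 = 1.25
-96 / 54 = -1.78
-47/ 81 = -0.58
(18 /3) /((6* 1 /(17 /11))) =17/11 = 1.55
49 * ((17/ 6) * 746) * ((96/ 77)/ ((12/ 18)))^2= 43828992/121 = 362223.07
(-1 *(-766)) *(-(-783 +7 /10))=2996209/5 = 599241.80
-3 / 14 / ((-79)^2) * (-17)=51/87374 = 0.00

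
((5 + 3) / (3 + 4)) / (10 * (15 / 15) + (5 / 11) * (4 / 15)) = 132/1169 = 0.11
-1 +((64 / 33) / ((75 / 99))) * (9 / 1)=551/25 = 22.04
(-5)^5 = -3125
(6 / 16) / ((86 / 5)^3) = 375/5088448 = 0.00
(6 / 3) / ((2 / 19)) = 19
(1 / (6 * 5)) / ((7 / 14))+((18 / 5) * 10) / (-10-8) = -29/15 = -1.93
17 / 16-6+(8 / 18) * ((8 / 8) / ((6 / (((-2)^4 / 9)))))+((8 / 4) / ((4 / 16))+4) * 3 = 121283/3888 = 31.19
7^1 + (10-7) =10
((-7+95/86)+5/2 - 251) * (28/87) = -306292/3741 = -81.87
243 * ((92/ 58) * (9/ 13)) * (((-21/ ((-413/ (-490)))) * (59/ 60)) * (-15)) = 36971235/377 = 98066.94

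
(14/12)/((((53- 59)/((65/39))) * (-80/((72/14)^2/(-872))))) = -3/24416 = 0.00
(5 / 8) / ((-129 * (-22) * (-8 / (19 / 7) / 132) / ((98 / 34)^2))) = -32585/397664 = -0.08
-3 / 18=-1/6 = -0.17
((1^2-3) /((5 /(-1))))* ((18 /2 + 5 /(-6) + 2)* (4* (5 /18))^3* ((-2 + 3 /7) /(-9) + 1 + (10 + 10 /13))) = 119340400/1791153 = 66.63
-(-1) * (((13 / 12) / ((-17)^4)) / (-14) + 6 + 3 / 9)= 88866331/14031528 = 6.33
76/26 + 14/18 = 433/117 = 3.70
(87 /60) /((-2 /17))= -493/40 = -12.32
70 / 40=7/4 = 1.75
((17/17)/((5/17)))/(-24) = -17/120 = -0.14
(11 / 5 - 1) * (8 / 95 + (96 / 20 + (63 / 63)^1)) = 3354/475 = 7.06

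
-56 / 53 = -1.06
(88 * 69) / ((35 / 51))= 8847.77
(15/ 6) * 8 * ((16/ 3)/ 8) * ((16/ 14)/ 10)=32/21 = 1.52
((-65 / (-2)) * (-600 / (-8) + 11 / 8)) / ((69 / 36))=119145/92 = 1295.05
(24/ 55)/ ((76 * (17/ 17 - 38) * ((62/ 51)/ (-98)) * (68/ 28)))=6174/1198615 = 0.01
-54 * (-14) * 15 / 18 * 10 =6300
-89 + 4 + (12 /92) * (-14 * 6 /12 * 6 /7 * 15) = -2225/23 = -96.74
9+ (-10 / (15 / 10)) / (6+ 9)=77/9 = 8.56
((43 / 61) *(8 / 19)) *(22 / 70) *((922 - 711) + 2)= 805992/40565 = 19.87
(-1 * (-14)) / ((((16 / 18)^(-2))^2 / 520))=4544.87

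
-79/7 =-11.29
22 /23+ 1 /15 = 353/345 = 1.02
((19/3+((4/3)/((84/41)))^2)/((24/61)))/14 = 817949/666792 = 1.23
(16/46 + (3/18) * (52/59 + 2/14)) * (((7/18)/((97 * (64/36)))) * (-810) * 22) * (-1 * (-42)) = -875.20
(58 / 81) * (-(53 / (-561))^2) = -162922/25492401 = -0.01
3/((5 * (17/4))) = 12/85 = 0.14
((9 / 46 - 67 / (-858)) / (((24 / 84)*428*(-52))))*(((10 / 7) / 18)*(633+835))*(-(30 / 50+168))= 278546027/329399928 = 0.85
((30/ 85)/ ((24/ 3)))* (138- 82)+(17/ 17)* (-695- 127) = -13932/17 = -819.53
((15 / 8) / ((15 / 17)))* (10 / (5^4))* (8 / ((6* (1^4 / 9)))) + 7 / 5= 226/125 = 1.81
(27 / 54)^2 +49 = 197/4 = 49.25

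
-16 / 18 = -8/9 = -0.89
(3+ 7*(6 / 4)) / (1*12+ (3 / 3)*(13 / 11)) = 297/290 = 1.02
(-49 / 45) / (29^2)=-49/37845 = 0.00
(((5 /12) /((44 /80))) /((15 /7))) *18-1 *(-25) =345/11 = 31.36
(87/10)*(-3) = -261/10 = -26.10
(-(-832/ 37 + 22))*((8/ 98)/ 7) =72/12691 = 0.01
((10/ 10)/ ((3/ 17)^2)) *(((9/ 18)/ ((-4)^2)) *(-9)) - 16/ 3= -1379/96 = -14.36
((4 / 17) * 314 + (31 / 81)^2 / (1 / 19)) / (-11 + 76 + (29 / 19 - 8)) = 1.31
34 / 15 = 2.27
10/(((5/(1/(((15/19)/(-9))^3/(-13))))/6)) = 28890108/125 = 231120.86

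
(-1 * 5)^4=625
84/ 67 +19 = 1357/67 = 20.25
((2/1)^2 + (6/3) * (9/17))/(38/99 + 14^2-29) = 8514/281707 = 0.03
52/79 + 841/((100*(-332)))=1659961/2622800 = 0.63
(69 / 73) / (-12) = -23/292 = -0.08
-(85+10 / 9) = -775/9 = -86.11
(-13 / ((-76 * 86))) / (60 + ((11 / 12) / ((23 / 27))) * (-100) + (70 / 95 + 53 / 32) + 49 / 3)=-3588/52101767 = 0.00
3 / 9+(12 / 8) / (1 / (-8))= -35/3 = -11.67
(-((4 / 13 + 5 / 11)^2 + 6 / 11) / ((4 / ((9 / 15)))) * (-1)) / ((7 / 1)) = 13821/572572 = 0.02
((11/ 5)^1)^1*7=77/5 = 15.40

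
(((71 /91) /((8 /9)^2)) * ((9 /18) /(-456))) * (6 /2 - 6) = 5751/1770496 = 0.00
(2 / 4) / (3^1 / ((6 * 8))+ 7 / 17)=1.05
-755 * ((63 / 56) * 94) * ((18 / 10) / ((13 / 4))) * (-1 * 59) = 2608966.38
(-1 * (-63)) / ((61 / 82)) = 5166/61 = 84.69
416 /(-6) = -208/3 = -69.33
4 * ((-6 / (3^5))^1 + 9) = 2908/81 = 35.90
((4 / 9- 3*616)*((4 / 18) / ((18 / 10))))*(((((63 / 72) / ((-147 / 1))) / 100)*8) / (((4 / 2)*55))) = 4157/4209975 = 0.00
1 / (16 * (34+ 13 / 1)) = 1/752 = 0.00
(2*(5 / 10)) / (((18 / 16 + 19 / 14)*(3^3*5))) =56/18765 = 0.00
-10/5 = -2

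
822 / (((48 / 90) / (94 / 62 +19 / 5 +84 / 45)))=343185/31 = 11070.48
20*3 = 60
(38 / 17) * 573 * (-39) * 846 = -718411356/17 = -42259491.53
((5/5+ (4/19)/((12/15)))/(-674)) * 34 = -408/6403 = -0.06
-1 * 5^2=-25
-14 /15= -0.93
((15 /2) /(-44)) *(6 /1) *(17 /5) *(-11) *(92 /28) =3519/28 = 125.68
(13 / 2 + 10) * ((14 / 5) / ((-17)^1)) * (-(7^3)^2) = 27176919/85 = 319728.46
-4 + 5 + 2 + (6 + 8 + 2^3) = 25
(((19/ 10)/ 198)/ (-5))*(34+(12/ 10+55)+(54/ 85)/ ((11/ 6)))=-1608559/9256500 = -0.17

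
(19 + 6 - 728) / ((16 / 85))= -59755/16 = -3734.69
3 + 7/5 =22/5 = 4.40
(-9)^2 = 81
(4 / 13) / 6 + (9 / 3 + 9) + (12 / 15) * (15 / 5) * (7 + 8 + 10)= 2810/39 = 72.05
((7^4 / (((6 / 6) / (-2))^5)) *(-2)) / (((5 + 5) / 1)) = 76832/5 = 15366.40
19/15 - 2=-0.73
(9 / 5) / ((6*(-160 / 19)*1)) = -57/1600 = -0.04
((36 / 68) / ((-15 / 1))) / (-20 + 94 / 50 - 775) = 15/337076 = 0.00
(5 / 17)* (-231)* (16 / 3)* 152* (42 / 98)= -401280/17 = -23604.71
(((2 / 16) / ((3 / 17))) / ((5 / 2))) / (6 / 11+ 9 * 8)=187/47880 = 0.00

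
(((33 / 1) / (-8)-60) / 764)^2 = 263169/37356544 = 0.01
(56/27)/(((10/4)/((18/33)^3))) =896/6655 = 0.13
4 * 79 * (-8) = -2528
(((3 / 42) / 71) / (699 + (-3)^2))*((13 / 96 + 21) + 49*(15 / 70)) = 3037/67560192 = 0.00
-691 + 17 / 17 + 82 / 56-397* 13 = -163787/28 = -5849.54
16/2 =8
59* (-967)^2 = 55170251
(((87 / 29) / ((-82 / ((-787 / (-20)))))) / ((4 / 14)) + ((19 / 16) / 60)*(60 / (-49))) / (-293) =406859/23545480 = 0.02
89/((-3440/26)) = -1157/1720 = -0.67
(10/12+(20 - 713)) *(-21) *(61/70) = 253333/20 = 12666.65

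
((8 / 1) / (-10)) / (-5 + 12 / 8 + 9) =-8/55 = -0.15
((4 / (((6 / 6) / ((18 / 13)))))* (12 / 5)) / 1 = 864/65 = 13.29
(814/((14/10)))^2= 16564900/49 = 338059.18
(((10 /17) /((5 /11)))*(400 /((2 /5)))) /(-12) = -5500/51 = -107.84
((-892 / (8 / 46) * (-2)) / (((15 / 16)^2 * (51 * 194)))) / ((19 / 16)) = 21008384/21148425 = 0.99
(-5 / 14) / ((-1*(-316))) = -5/4424 = 0.00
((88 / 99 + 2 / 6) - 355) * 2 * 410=-2610880/9 = -290097.78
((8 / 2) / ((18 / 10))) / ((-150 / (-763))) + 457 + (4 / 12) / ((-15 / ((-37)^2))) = 59114/135 = 437.88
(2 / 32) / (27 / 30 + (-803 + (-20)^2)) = -5/32168 = 0.00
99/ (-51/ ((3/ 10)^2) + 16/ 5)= -1485/8452 = -0.18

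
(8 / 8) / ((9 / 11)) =11/9 = 1.22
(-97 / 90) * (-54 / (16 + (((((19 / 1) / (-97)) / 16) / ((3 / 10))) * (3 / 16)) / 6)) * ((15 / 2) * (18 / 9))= 65035008/1191841 = 54.57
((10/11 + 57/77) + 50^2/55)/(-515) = -3627/39655 = -0.09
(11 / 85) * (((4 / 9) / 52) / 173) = 11/1720485 = 0.00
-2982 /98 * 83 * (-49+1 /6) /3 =1726649/42 = 41110.69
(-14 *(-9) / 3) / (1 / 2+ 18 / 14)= 588/25 = 23.52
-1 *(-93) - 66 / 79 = 7281/79 = 92.16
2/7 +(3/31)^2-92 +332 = 1616465/6727 = 240.30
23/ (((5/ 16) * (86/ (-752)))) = -138368/215 = -643.57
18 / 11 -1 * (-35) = 403/11 = 36.64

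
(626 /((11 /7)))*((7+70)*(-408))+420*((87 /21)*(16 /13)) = -162667056/13 = -12512850.46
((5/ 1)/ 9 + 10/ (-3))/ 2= -25/18 = -1.39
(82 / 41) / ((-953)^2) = 2/908209 = 0.00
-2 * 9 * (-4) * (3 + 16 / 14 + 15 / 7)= 3168/7 = 452.57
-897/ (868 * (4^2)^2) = -897/222208 = 0.00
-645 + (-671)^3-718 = -302113074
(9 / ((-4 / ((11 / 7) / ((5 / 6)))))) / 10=-297/700 = -0.42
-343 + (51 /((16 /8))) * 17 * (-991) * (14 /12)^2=-14041783/24 = -585074.29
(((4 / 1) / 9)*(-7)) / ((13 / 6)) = -56/39 = -1.44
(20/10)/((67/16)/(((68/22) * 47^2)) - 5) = -0.40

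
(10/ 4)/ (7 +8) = 1/6 = 0.17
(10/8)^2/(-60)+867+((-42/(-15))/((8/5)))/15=277469/320 = 867.09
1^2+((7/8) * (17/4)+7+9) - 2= 599/32 = 18.72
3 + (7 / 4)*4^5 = 1795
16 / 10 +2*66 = 668/5 = 133.60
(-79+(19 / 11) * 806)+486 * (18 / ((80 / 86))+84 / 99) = 1224261/110 = 11129.65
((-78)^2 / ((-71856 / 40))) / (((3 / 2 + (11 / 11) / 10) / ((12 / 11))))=-12675/5489 = -2.31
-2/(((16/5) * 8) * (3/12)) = -5/16 = -0.31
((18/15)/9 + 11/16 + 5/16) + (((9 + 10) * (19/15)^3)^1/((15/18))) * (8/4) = 527659/5625 = 93.81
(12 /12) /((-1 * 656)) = -1/656 = 0.00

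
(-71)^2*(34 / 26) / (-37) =-85697/481 = -178.16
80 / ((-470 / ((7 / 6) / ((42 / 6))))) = -4/141 = -0.03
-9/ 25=-0.36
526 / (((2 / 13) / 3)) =10257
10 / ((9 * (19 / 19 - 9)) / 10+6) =-25/3 = -8.33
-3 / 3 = -1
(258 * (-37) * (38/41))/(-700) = 90687/7175 = 12.64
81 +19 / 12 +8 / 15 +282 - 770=-24293/60 = -404.88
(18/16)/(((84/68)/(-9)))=-459/56 = -8.20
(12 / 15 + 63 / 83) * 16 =10352/415 = 24.94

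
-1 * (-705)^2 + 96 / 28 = -3479151/7 = -497021.57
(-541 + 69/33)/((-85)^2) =-0.07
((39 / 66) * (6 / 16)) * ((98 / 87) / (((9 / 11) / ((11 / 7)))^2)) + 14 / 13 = 488027/244296 = 2.00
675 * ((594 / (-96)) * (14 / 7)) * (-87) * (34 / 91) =98834175/364 = 271522.46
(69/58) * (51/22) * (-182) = -320229/638 = -501.93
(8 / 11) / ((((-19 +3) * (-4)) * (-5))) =-1/440 = 0.00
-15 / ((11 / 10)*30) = -0.45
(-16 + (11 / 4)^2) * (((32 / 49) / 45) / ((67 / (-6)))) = 36/3283 = 0.01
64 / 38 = 32/19 = 1.68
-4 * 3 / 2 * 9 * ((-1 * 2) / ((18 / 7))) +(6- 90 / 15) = 42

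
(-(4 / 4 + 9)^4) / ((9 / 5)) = -50000/9 = -5555.56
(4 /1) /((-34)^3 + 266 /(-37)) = -74/727257 = 0.00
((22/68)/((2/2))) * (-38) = -209/17 = -12.29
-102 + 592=490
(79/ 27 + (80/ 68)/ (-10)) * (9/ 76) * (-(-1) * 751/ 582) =968039/2255832 = 0.43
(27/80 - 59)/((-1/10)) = 4693/8 = 586.62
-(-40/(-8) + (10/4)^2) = -45/4 = -11.25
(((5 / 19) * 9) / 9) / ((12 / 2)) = 5/114 = 0.04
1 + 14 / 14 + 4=6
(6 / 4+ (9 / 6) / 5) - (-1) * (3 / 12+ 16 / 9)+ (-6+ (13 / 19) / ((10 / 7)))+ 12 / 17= -57407/58140 = -0.99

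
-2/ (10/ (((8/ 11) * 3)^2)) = -576/605 = -0.95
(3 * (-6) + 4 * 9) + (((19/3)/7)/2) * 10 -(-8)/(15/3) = 2533/105 = 24.12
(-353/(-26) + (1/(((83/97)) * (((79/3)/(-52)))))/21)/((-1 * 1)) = -16071203/1193374 = -13.47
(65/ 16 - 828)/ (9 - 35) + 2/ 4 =13391/416 = 32.19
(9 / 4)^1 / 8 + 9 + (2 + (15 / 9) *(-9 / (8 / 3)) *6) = -719/32 = -22.47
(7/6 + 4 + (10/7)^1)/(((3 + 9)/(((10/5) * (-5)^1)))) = -1385/252 = -5.50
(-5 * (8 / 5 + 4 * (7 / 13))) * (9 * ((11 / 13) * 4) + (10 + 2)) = -134688/169 = -796.97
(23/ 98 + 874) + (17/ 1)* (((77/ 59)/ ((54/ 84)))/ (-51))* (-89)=145882591/156114 = 934.46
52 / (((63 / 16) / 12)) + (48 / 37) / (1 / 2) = 125152/777 = 161.07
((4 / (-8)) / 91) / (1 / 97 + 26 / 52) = -97/9009 = -0.01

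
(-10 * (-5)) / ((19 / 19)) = 50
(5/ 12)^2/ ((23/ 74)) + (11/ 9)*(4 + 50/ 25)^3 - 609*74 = -74191187/1656 = -44801.44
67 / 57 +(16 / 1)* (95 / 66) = 5059/209 = 24.21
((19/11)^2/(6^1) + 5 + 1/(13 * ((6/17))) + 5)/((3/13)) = 16855/363 = 46.43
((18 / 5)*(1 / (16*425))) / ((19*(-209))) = -9/67507000 = 0.00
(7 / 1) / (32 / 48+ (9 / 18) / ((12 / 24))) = 21/5 = 4.20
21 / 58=0.36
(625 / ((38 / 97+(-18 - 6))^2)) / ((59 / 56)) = 3293150/3094019 = 1.06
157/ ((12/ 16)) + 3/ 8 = 5033/24 = 209.71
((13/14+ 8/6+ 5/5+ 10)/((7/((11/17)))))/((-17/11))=-0.79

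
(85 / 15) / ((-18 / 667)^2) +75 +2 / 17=7856.10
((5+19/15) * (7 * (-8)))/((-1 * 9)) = 5264/135 = 38.99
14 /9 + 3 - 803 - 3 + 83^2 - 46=54374/9 = 6041.56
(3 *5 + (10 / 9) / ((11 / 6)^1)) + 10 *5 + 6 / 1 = 2363/33 = 71.61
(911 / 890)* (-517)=-470987/890 = -529.20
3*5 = 15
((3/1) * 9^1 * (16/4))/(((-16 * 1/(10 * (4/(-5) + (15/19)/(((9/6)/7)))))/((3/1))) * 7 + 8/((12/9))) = 22194/967 = 22.95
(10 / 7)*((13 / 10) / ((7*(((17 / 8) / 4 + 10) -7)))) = 416/5537 = 0.08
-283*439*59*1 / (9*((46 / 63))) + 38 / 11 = -564406943/506 = -1115428.74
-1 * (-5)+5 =10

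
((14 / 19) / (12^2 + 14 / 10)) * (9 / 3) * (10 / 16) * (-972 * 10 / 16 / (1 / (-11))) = 7016625/110504 = 63.50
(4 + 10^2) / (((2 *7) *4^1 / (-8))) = -104/7 = -14.86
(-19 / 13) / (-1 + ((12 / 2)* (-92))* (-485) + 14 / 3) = -57/10441223 = 0.00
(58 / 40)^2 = 841/400 = 2.10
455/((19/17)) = 7735/19 = 407.11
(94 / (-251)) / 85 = -94/21335 = 0.00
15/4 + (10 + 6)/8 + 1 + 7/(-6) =67/12 = 5.58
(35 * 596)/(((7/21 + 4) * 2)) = 2406.92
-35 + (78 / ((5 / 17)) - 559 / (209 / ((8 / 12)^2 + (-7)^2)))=921256/9405 = 97.95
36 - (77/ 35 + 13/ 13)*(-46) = 916/5 = 183.20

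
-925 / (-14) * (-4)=-1850/7 = -264.29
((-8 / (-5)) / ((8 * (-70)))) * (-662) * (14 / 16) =331/200 = 1.66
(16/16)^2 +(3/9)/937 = 2812/2811 = 1.00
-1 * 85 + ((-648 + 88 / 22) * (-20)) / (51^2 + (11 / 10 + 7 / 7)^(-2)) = -91826905/1147141 = -80.05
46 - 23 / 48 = 2185/48 = 45.52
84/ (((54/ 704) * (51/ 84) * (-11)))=-25088/153 = -163.97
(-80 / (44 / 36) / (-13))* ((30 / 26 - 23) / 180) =-1136/1859 = -0.61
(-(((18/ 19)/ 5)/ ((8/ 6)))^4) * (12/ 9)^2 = -59049/81450625 = 0.00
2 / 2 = 1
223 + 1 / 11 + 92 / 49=121258/539 = 224.97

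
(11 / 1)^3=1331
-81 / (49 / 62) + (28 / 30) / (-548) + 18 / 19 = -388549477/3826410 = -101.54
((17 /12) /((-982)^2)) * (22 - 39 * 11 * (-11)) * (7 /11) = 51289/11571888 = 0.00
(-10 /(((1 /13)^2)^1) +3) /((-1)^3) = 1687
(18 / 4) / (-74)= -9/148 = -0.06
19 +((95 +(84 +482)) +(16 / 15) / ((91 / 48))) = 680.56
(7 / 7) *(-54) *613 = -33102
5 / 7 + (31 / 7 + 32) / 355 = 58/71 = 0.82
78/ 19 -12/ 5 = 162/95 = 1.71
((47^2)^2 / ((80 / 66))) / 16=161029473/640 = 251608.55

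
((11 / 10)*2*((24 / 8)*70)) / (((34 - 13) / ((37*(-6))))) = -4884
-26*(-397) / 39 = 794/3 = 264.67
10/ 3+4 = 22/3 = 7.33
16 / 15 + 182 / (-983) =12998/14745 = 0.88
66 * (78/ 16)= 1287/4 = 321.75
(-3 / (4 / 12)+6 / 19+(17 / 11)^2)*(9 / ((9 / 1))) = -14474/2299 = -6.30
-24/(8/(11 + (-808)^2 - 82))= -1958379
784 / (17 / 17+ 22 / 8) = 3136/15 = 209.07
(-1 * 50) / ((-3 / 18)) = 300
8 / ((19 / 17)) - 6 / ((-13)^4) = 3884182/542659 = 7.16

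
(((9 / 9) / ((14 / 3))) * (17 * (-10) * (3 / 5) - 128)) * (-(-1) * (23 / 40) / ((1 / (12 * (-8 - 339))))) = 1652067/14 = 118004.79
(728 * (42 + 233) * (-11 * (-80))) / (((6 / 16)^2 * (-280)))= -4474311.11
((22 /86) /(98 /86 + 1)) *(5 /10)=11/184 = 0.06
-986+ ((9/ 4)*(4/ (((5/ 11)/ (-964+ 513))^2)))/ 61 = 220000039/1525 = 144262.32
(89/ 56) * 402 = 638.89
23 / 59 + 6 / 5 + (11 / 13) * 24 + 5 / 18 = 1530761/69030 = 22.18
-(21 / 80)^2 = -441/6400 = -0.07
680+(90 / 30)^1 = 683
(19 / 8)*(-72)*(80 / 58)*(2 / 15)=-912/29 = -31.45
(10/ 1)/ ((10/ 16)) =16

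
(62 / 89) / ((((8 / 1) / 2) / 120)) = 1860/89 = 20.90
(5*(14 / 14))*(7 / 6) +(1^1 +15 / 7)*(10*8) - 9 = 10427/42 = 248.26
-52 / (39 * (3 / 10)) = -4.44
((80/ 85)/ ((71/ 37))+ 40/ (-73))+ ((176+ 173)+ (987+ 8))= 118416120/88111 = 1343.94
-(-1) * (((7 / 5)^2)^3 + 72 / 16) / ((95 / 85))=6390691/593750 = 10.76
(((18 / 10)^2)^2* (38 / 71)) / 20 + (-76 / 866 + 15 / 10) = 162665236/96071875 = 1.69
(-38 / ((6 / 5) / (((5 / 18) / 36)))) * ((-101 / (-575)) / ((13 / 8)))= -1919/72657 = -0.03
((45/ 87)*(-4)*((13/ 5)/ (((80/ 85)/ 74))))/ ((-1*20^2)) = 24531/23200 = 1.06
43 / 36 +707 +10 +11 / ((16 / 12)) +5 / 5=6547/9 = 727.44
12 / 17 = 0.71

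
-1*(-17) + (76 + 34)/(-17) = 179/17 = 10.53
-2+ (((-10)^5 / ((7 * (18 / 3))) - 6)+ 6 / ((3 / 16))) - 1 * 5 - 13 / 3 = -16564/7 = -2366.29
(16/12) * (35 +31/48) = 1711/36 = 47.53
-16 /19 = -0.84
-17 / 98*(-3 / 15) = 17/490 = 0.03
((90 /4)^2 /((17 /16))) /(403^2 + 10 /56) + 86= 738734326/8589641 = 86.00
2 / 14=1/7 = 0.14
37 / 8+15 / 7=379/56 = 6.77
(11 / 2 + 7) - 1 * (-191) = 407/2 = 203.50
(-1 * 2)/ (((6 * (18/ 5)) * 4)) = -5/216 = -0.02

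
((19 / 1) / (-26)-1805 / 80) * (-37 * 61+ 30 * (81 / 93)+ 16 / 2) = 333864105/6448 = 51777.93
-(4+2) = -6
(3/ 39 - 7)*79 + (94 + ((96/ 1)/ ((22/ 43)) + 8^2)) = -28784/143 = -201.29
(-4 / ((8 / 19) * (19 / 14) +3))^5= -17210368/9765625 = -1.76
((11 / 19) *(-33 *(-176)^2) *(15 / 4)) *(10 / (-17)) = 421660800/323 = 1305451.39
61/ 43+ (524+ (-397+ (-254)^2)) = 2779710/43 = 64644.42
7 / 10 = 0.70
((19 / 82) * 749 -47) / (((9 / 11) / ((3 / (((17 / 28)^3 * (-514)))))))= -208812912/51768281 = -4.03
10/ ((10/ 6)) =6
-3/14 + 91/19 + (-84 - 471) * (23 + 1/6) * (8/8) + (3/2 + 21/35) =-17091597/1330 = -12850.82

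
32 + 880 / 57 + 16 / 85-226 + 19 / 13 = -11142779/62985 = -176.91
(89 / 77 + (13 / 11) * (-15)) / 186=-58/651 = -0.09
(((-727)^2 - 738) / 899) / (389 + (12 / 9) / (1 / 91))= 1583373/1376369 = 1.15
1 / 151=0.01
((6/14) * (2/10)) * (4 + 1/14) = 0.35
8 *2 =16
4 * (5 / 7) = 20/7 = 2.86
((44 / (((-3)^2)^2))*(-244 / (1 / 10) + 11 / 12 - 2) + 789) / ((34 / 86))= -5611328/4131 = -1358.35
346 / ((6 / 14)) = 2422/3 = 807.33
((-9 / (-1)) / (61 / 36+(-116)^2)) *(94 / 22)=15228/5329247 = 0.00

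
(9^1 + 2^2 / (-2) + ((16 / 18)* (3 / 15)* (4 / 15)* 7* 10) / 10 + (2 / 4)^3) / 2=40267/10800 = 3.73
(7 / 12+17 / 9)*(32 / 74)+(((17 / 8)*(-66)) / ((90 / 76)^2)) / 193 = 2655341/4820175 = 0.55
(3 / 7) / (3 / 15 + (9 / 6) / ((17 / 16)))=255/959 = 0.27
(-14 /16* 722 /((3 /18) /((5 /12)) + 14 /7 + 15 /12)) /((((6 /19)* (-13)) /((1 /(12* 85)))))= 48013/1161576 = 0.04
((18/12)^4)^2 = 6561/256 = 25.63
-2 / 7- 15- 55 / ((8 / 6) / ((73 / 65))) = -22427/364 = -61.61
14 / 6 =7/3 = 2.33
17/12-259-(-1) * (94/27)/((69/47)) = -255.21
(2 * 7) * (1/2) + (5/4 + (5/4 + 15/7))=163/14 = 11.64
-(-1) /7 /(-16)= -1/112 = -0.01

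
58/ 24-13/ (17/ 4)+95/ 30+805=164735/204 = 807.52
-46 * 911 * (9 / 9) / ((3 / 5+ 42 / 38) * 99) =-1990535/8019 = -248.23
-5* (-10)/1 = 50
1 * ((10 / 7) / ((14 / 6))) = 30/49 = 0.61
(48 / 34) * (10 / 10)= 24/17 = 1.41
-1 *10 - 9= -19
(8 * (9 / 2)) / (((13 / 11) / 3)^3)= 588.86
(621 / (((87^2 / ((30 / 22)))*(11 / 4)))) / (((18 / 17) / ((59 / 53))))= 230690/5393333 = 0.04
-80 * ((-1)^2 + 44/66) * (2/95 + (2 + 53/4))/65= -23212/741 = -31.33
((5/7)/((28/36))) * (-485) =-21825/49 = -445.41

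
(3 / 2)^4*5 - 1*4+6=437/16 = 27.31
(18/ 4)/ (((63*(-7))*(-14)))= 1/1372 = 0.00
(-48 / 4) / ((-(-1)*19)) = -12/19 = -0.63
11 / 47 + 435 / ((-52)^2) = 50189/127088 = 0.39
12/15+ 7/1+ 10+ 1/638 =56787/3190 = 17.80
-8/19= -0.42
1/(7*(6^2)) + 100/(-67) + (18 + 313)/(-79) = -7574111/1333836 = -5.68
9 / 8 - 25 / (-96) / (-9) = 947/864 = 1.10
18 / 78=3/13 = 0.23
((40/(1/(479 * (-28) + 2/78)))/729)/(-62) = 10461340/881361 = 11.87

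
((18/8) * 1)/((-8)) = -9/32 = -0.28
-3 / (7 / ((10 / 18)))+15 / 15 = 16/21 = 0.76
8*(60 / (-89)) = -480/89 = -5.39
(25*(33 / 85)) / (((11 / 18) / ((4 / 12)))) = 90/17 = 5.29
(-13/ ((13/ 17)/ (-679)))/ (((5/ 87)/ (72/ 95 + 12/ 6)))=263111142/475 = 553918.19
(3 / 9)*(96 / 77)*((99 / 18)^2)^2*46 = 122452/7 = 17493.14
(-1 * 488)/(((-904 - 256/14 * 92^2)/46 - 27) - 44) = 78568/556291 = 0.14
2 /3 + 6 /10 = 19/15 = 1.27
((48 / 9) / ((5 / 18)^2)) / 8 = 216/25 = 8.64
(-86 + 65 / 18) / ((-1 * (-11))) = -1483/198 = -7.49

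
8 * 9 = 72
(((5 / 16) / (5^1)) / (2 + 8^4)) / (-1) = -1/65568 = 0.00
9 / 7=1.29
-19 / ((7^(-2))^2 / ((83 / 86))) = -3786377/86 = -44027.64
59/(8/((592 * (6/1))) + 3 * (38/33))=288156/16883 = 17.07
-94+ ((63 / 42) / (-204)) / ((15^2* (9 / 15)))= -94.00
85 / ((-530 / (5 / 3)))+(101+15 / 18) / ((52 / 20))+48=13817/159 = 86.90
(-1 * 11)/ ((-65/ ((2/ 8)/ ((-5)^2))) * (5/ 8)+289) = 22/7547 = 0.00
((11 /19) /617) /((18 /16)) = 88/105507 = 0.00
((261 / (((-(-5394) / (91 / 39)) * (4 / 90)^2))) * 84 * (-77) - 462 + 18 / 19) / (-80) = 87208329/18848 = 4626.93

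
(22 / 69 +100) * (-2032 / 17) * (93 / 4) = -109007656/391 = -278791.96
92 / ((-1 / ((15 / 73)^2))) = -3.88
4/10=2/5 = 0.40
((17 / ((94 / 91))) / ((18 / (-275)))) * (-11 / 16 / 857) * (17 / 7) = 11364925/23200704 = 0.49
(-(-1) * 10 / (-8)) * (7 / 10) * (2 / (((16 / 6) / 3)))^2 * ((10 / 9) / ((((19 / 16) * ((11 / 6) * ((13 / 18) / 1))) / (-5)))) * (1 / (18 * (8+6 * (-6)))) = -675/21736 = -0.03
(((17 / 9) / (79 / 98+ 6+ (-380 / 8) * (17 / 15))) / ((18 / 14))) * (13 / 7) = -10829/186651 = -0.06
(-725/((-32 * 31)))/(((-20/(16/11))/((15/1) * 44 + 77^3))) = -6026635/248 = -24300.95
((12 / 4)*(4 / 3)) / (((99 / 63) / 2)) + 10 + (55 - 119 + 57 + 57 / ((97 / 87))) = 63182/1067 = 59.21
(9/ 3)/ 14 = 3/14 = 0.21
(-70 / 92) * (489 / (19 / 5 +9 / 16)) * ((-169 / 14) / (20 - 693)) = -8264100/5402171 = -1.53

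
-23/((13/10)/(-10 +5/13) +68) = -0.34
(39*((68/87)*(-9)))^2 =63297936/841 = 75265.08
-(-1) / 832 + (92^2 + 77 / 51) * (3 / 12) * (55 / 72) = 617390089/381888 = 1616.68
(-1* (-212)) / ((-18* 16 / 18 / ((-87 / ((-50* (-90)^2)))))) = -1537/540000 = 0.00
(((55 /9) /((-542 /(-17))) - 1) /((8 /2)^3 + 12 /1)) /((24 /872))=-429787/1112184 = -0.39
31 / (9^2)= 31/81 = 0.38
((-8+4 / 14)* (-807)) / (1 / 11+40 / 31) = 4953366/1099 = 4507.16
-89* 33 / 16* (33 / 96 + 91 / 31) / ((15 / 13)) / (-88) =3763721/634880 = 5.93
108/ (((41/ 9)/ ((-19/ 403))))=-18468/16523 = -1.12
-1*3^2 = -9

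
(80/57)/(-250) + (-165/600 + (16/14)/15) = -16313/79800 = -0.20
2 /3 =0.67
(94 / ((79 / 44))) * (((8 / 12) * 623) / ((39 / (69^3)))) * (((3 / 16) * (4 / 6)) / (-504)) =-45426.82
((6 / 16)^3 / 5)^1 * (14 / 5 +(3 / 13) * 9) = 8559/166400 = 0.05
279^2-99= 77742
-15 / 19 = -0.79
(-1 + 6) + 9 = 14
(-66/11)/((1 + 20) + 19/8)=-48/187 = -0.26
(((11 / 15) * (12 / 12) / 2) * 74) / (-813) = -407/12195 = -0.03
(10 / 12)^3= 125/216 = 0.58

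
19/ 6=3.17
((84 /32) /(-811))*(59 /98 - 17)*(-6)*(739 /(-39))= 3562719/590408 = 6.03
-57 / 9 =-19/3 = -6.33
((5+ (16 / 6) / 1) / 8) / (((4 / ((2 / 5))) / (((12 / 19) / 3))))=23/1140 = 0.02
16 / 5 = 3.20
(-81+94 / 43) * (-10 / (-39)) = -33890/1677 = -20.21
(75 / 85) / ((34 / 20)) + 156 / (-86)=-16092/12427 = -1.29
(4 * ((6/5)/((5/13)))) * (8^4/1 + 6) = 1279824/25 = 51192.96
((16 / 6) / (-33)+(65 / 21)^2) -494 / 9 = -220183/4851 = -45.39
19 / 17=1.12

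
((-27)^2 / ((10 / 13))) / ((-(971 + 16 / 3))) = -0.97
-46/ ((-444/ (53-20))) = 253/74 = 3.42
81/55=1.47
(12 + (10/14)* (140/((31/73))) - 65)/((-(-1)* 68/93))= 16971/68 = 249.57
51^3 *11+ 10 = 1459171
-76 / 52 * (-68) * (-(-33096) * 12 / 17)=30183552/13 = 2321811.69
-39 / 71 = -0.55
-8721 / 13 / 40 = -8721/520 = -16.77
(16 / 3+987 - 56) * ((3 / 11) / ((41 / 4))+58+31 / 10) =774387929/13530 = 57234.88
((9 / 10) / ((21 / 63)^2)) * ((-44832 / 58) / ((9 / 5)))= -100872/29 = -3478.34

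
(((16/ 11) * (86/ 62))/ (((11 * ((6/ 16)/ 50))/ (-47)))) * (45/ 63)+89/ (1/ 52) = 299880188/78771 = 3806.99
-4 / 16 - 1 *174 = -697/4 = -174.25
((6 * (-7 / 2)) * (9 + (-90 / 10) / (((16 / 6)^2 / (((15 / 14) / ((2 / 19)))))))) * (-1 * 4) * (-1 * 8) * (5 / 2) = 104355/16 = 6522.19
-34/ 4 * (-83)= 1411/2 = 705.50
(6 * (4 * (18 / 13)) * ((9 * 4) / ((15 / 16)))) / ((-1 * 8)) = -159.51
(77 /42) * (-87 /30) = -319/60 = -5.32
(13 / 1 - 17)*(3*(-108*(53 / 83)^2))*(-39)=-141978096/6889 = -20609.39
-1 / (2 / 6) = -3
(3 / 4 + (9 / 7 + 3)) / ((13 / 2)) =141/182 = 0.77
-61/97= -0.63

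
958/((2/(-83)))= -39757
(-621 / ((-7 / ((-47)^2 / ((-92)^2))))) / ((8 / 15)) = 894645/20608 = 43.41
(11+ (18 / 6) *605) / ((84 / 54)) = 1173.86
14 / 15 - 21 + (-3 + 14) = -136/15 = -9.07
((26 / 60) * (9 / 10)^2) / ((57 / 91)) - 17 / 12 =-0.86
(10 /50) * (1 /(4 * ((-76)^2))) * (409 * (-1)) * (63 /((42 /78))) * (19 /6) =-15951/12160 = -1.31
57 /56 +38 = 2185/56 = 39.02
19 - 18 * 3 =-35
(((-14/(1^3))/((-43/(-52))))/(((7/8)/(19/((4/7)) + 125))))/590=-65832/12685 = -5.19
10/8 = 5/4 = 1.25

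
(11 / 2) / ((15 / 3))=11/10 = 1.10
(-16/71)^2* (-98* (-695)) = 17436160/5041 = 3458.87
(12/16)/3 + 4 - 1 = 13/4 = 3.25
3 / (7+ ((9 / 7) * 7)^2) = 3/88 = 0.03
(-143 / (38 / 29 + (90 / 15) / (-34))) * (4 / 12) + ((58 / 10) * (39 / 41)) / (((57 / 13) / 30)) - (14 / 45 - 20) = 15.40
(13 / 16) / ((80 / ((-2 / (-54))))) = 13/34560 = 0.00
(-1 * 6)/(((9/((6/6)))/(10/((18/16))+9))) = -322/27 = -11.93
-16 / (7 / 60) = -960/7 = -137.14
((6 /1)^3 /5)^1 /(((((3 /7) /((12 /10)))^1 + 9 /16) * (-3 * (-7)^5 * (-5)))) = -1152/6182575 = 0.00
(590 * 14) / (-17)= -485.88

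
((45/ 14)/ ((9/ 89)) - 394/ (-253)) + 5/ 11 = 33.80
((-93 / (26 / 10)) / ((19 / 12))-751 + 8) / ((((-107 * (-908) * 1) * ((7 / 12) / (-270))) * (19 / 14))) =306343620/113988277 = 2.69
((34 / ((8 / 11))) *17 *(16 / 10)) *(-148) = -940984/5 = -188196.80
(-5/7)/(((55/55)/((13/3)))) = -65/21 = -3.10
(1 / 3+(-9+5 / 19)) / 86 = -479/4902 = -0.10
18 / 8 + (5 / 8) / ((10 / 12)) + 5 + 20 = 28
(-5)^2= 25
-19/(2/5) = -95/2 = -47.50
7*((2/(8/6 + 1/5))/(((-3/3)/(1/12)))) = -35/46 = -0.76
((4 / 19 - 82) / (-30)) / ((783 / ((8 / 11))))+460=376390172/818235 = 460.00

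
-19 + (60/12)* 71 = 336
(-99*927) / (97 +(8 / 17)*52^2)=-1560141/23281 = -67.01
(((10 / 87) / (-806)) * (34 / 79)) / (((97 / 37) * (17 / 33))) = -4070/89557481 = 0.00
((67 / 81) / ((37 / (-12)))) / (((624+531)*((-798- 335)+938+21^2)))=-134/141922935 = 0.00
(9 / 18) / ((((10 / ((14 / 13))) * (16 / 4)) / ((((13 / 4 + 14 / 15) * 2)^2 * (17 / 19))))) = 7497119/8892000 = 0.84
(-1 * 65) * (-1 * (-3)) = -195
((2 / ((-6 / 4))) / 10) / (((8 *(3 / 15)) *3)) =-1/36 = -0.03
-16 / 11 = -1.45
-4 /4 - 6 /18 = -1.33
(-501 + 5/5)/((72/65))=-8125/18 = -451.39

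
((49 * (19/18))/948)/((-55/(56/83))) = -6517/9737145 = 0.00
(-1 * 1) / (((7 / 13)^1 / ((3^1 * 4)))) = -156/7 = -22.29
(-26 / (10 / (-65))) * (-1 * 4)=-676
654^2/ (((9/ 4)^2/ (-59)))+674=-44856590/9 = -4984065.56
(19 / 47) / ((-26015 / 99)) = -171/111155 = 0.00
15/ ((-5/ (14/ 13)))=-42/13 = -3.23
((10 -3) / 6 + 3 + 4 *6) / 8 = 169/48 = 3.52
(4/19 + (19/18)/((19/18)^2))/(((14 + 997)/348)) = 2552/6403 = 0.40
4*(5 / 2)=10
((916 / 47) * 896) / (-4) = -205184/47 = -4365.62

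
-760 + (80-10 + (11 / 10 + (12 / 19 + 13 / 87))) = -688.12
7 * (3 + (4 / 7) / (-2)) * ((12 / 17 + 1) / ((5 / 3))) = 1653/85 = 19.45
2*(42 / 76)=21/19 = 1.11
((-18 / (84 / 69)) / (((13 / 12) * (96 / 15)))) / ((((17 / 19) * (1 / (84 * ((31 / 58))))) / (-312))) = 16459605/493 = 33386.62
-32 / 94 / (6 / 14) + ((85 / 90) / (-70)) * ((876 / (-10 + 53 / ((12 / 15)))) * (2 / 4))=-998654/1110375 = -0.90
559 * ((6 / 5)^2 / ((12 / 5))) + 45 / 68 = 114261/340 = 336.06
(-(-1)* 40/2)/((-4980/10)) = -10/249 = -0.04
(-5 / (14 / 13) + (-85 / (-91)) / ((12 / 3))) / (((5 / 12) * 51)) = -321/1547 = -0.21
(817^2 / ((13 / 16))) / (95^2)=29584/325 = 91.03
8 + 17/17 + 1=10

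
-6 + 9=3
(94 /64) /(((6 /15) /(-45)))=-10575/64 = -165.23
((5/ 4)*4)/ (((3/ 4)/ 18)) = 120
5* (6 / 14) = 2.14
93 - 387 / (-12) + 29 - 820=-2663/4 = -665.75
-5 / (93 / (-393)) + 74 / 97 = 21.89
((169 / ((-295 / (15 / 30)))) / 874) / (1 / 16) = -676/128915 = -0.01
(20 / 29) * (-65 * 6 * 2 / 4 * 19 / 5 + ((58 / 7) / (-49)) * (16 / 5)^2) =-25475692/49735 = -512.23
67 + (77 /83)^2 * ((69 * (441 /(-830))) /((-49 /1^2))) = 386779199/5717870 = 67.64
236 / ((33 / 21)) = 1652/11 = 150.18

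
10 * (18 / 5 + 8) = 116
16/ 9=1.78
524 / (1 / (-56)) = -29344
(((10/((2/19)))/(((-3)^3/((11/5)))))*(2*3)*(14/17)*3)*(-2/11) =1064/51 = 20.86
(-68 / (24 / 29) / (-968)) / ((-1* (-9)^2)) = -493/470448 = 0.00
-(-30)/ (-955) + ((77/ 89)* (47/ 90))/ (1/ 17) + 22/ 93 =374007163/47427210 = 7.89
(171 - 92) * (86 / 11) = 6794/11 = 617.64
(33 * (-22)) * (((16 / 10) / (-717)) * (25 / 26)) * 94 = 454960/3107 = 146.43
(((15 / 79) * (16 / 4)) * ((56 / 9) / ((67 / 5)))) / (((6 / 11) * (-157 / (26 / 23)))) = -800800/172017207 = 0.00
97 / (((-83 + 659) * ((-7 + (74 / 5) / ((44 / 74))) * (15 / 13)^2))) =180323/25505280 = 0.01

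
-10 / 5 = -2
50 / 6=8.33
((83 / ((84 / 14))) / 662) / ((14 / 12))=83/4634 = 0.02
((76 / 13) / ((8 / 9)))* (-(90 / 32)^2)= -346275/6656 = -52.02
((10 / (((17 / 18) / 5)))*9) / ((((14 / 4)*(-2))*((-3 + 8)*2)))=-810/119 = -6.81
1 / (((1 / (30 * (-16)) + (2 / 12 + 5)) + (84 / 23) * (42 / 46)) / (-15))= -3808800/2158111 = -1.76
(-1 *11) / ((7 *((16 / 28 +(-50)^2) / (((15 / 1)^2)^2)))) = -556875/17504 = -31.81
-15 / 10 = -1.50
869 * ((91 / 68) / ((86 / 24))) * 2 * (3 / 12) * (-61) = -14471457/1462 = -9898.40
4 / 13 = 0.31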